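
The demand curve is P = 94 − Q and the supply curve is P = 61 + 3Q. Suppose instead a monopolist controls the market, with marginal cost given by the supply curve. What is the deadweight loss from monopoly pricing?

5.445

Competitive equilibrium: 94 − Q = 61 + 3Q → Q* = 8.25, P* = 85.75.
Marginal revenue: MR = 94 − 2Q. Set MR = MC: 94 − 2Q = 61 + 3Q → Q_m = 6.6.
Price P_m = 94 − 1·6.6 = 87.4; MC(Q_m) = 61 + 3·6.6 = 80.8.
Competitive Q* = 8.25, so ΔQ = 1.65; wedge = 87.4 − 80.8 = 6.6.
The triangle = ½ × 1.65 × 6.6 = 5.445.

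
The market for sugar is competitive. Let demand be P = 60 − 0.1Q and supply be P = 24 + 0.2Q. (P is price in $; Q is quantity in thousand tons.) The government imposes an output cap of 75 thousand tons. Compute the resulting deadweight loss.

Competitive equilibrium: 60 − 0.1Q = 24 + 0.2Q → Q* = 120, P* = 48.
At Q = 75: demand price = 60 − 0.1·75 = 52.5; supply price = 24 + 0.2·75 = 39.
ΔQ = 120 − 75 = 45; wedge = 52.5 − 39 = 13.5.
Deadweight loss = ½ × 45 × 13.5 = $303.75 thousand.

$303.75 thousand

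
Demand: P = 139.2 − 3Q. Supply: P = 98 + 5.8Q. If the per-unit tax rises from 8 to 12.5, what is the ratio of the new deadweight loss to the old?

Competitive equilibrium: 139.2 − 3Q = 98 + 5.8Q → Q* = 4.6818, P* = 125.1545.
For a per-unit tax t: ΔQ = t/8.8, so DWL = ½·t·(t/8.8) = t²/17.6.
At t = 8: DWL = 3.636. At t = 12.5: DWL = 8.878.
Ratio = (12.5/8)² = 2.441.

2.441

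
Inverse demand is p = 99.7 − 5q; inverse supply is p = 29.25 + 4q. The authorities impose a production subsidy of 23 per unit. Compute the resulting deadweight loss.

29.39

Competitive equilibrium: 99.7 − 5q = 29.25 + 4q → q* = 7.8278, p* = 60.5611.
The subsidy lowers effective supply by 23: p = 6.25 + 4q.
New quantity: 99.7 − 5q = 6.25 + 4q → q' = 10.3833.
Overproduction Δq = 10.3833 − 7.8278 = 2.5555; wedge = subsidy = 23.
The triangle = ½ × 2.5555 × 23 = 29.39.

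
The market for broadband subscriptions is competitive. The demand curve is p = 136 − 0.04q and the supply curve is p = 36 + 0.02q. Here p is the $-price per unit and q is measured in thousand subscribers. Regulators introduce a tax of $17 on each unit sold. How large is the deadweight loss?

Competitive equilibrium: 136 − 0.04q = 36 + 0.02q → q* = 1666.6667, p* = 69.3333.
With the tax, the buyer price exceeds the seller price by 17: (136 − 0.04q) − (36 + 0.02q) = 17 → q' = 1383.3333.
Δq = 1666.6667 − 1383.3333 = 283.3334; the wedge equals the tax, 17.
Welfare loss = ½ × 283.3334 × 17 = $2408.33 thousand.

$2408.33 thousand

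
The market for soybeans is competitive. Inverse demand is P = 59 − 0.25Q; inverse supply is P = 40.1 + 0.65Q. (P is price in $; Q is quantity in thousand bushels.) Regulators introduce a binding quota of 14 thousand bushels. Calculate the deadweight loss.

Competitive equilibrium: 59 − 0.25Q = 40.1 + 0.65Q → Q* = 21, P* = 53.75.
At Q = 14: demand price = 59 − 0.25·14 = 55.5; supply price = 40.1 + 0.65·14 = 49.2.
ΔQ = 21 − 14 = 7; wedge = 55.5 − 49.2 = 6.3.
DWL = ½ × 7 × 6.3 = $22.05 thousand.

$22.05 thousand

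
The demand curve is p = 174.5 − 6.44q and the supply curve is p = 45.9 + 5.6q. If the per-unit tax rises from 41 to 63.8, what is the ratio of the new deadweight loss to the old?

2.421

Competitive equilibrium: 174.5 − 6.44q = 45.9 + 5.6q → q* = 10.6811, p* = 105.714.
For a per-unit tax t: Δq = t/12.04, so DWL = ½·t·(t/12.04) = t²/24.08.
At t = 41: DWL = 69.809. At t = 63.8: DWL = 169.038.
Ratio = (63.8/41)² = 2.421.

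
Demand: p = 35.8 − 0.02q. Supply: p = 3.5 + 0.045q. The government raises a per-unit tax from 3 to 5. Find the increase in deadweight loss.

Competitive equilibrium: 35.8 − 0.02q = 3.5 + 0.045q → q* = 496.9231, p* = 25.8615.
For a per-unit tax t: Δq = t/0.065, so DWL = ½·t·(t/0.065) = t²/0.13.
At t = 3: DWL = 69.231. At t = 5: DWL = 192.308.
Increase = 192.308 − 69.231 = 123.08.

123.08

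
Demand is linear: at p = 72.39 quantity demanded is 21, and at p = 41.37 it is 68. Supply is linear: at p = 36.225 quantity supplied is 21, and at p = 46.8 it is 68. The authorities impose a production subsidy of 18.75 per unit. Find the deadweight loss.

198.62

Demand slope = (41.37 − 72.39)/(68 − 21) = −0.66, so p = 86.25 − 0.66q.
Supply slope = (46.8 − 36.225)/(68 − 21) = 0.225, so p = 31.5 + 0.225q.
Competitive equilibrium: 86.25 − 0.66q = 31.5 + 0.225q → q* = 61.8644, p* = 45.4195.
The subsidy lowers effective supply by 18.75: p = 12.75 + 0.225q.
New quantity: 86.25 − 0.66q = 12.75 + 0.225q → q' = 83.0508.
Overproduction Δq = 83.0508 − 61.8644 = 21.1864; wedge = subsidy = 18.75.
The triangle = ½ × 21.1864 × 18.75 = 198.62.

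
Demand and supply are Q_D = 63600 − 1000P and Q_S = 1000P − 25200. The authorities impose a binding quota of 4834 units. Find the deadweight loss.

In inverse form: demand P = 63.6 − 0.001Q, supply P = 25.2 + 0.001Q.
Competitive equilibrium: 63.6 − 0.001Q = 25.2 + 0.001Q → Q* = 19200, P* = 44.4.
At Q = 4834: demand price = 63.6 − 0.001·4834 = 58.766; supply price = 25.2 + 0.001·4834 = 30.034.
ΔQ = 19200 − 4834 = 14366; wedge = 58.766 − 30.034 = 28.732.
The triangle = ½ × 14366 × 28.732 = 206381.956.

206381.956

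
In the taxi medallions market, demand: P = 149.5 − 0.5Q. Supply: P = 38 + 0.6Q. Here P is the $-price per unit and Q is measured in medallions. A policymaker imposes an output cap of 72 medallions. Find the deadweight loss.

$474.22

Competitive equilibrium: 149.5 − 0.5Q = 38 + 0.6Q → Q* = 101.3636, P* = 98.8182.
At Q = 72: demand price = 149.5 − 0.5·72 = 113.5; supply price = 38 + 0.6·72 = 81.2.
ΔQ = 101.3636 − 72 = 29.3636; wedge = 113.5 − 81.2 = 32.3.
Deadweight loss = ½ × 29.3636 × 32.3 = $474.22.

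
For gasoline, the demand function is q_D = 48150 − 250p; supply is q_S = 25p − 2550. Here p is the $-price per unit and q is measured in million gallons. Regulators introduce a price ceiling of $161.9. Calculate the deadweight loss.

$6938.46 million

In inverse form: demand p = 192.6 − 0.004q, supply p = 102 + 0.04q.
Competitive equilibrium: 192.6 − 0.004q = 102 + 0.04q → q* = 2059.0909, p* = 184.3636.
At the ceiling p = 161.9, quantity supplied = (161.9 − 102)/0.04 = 1497.5.
Willingness to pay at q' = 1497.5: 192.6 − 0.004·1497.5 = 186.61.
Δq = 2059.0909 − 1497.5 = 561.5909; wedge = 186.61 − 161.9 = 24.71.
Welfare loss = ½ × 561.5909 × 24.71 = $6938.46 million.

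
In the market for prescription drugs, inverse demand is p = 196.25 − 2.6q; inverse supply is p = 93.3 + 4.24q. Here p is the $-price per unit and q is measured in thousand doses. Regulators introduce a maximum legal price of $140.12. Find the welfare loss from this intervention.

$54.96 thousand

Competitive equilibrium: 196.25 − 2.6q = 93.3 + 4.24q → q* = 15.0512, p* = 157.117.
At the ceiling p = 140.12, quantity supplied = (140.12 − 93.3)/4.24 = 11.0425.
Willingness to pay at q' = 11.0425: 196.25 − 2.6·11.0425 = 167.5395.
Δq = 15.0512 − 11.0425 = 4.0087; wedge = 167.5395 − 140.12 = 27.4195.
Deadweight loss = ½ × 4.0087 × 27.4195 = $54.96 thousand.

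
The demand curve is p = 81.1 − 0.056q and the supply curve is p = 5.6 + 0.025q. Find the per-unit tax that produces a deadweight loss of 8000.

Competitive equilibrium: 81.1 − 0.056q = 5.6 + 0.025q → q* = 932.0988, p* = 28.9025.
A tax t gives Δq = t/0.081 and wedge t, so DWL = t²/0.162.
t²/0.162 = 8000 → t² = 1296 → t = 36.

36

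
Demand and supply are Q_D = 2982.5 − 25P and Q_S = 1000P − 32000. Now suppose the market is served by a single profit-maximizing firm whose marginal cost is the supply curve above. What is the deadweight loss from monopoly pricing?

22665.46

In inverse form: demand P = 119.3 − 0.04Q, supply P = 32 + 0.001Q.
Competitive equilibrium: 119.3 − 0.04Q = 32 + 0.001Q → Q* = 2129.2683, P* = 34.1293.
Marginal revenue: MR = 119.3 − 0.08Q. Set MR = MC: 119.3 − 0.08Q = 32 + 0.001Q → Q_m = 1077.7778.
Price P_m = 119.3 − 0.04·1077.7778 = 76.1889; MC(Q_m) = 32 + 0.001·1077.7778 = 33.0778.
Competitive Q* = 2129.2683, so ΔQ = 1051.4905; wedge = 76.1889 − 33.0778 = 43.1111.
DWL = ½ × 1051.4905 × 43.1111 = 22665.46.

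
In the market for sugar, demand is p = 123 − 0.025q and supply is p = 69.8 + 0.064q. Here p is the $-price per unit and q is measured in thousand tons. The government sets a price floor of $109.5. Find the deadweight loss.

Competitive equilibrium: 123 − 0.025q = 69.8 + 0.064q → q* = 597.7528, p* = 108.0562.
At the floor p = 109.5, quantity demanded = (123 − 109.5)/0.025 = 540.
Sellers' marginal cost at q' = 540: 69.8 + 0.064·540 = 104.36.
Δq = 597.7528 − 540 = 57.7528; wedge = 109.5 − 104.36 = 5.14.
Deadweight loss = ½ × 57.7528 × 5.14 = $148.42 thousand.

$148.42 thousand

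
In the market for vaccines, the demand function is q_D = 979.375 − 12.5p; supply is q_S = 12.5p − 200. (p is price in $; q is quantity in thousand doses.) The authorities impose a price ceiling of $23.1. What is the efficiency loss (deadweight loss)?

$7245.07 thousand

In inverse form: demand p = 78.35 − 0.08q, supply p = 16 + 0.08q.
Competitive equilibrium: 78.35 − 0.08q = 16 + 0.08q → q* = 389.6875, p* = 47.175.
At the ceiling p = 23.1, quantity supplied = (23.1 − 16)/0.08 = 88.75.
Willingness to pay at q' = 88.75: 78.35 − 0.08·88.75 = 71.25.
Δq = 389.6875 − 88.75 = 300.9375; wedge = 71.25 − 23.1 = 48.15.
DWL = ½ × 300.9375 × 48.15 = $7245.07 thousand.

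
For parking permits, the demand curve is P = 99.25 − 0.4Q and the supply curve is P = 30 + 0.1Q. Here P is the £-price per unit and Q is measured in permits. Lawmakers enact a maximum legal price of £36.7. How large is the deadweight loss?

Competitive equilibrium: 99.25 − 0.4Q = 30 + 0.1Q → Q* = 138.5, P* = 43.85.
At the ceiling P = 36.7, quantity supplied = (36.7 − 30)/0.1 = 67.
Willingness to pay at Q' = 67: 99.25 − 0.4·67 = 72.45.
ΔQ = 138.5 − 67 = 71.5; wedge = 72.45 − 36.7 = 35.75.
Deadweight loss = ½ × 71.5 × 35.75 = £1278.06.

£1278.06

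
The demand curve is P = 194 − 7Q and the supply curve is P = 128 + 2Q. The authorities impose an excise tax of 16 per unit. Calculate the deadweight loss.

Competitive equilibrium: 194 − 7Q = 128 + 2Q → Q* = 7.3333, P* = 142.6667.
With the tax, the buyer price exceeds the seller price by 16: (194 − 7Q) − (128 + 2Q) = 16 → Q' = 5.5556.
ΔQ = 7.3333 − 5.5556 = 1.7777; the wedge equals the tax, 16.
Welfare loss = ½ × 1.7777 × 16 = 14.22.

14.22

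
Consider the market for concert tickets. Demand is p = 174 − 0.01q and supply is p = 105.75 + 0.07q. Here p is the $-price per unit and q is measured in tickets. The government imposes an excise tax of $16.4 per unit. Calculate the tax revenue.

Competitive equilibrium: 174 − 0.01q = 105.75 + 0.07q → q* = 853.125, p* = 165.4688.
With the tax, the buyer price exceeds the seller price by 16.4: (174 − 0.01q) − (105.75 + 0.07q) = 16.4 → q' = 648.125.
Tax revenue = 16.4 × 648.125 = $10629.25.

$10629.25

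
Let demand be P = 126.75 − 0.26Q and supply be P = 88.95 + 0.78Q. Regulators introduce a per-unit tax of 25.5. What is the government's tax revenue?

301.59

Competitive equilibrium: 126.75 − 0.26Q = 88.95 + 0.78Q → Q* = 36.3462, P* = 117.3.
With the tax, the buyer price exceeds the seller price by 25.5: (126.75 − 0.26Q) − (88.95 + 0.78Q) = 25.5 → Q' = 11.8269.
Tax revenue = 25.5 × 11.8269 = 301.59.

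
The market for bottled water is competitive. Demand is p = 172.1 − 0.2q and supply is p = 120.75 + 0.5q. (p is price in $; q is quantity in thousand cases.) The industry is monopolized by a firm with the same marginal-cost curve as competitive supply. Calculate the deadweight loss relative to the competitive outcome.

Competitive equilibrium: 172.1 − 0.2q = 120.75 + 0.5q → q* = 73.3571, p* = 157.4286.
Marginal revenue: MR = 172.1 − 0.4q. Set MR = MC: 172.1 − 0.4q = 120.75 + 0.5q → q_m = 57.0556.
Price p_m = 172.1 − 0.2·57.0556 = 160.6889; MC(q_m) = 120.75 + 0.5·57.0556 = 149.2778.
Competitive q* = 73.3571, so Δq = 16.3015; wedge = 160.6889 − 149.2778 = 11.4111.
Welfare loss = ½ × 16.3015 × 11.4111 = $93.01 thousand.

$93.01 thousand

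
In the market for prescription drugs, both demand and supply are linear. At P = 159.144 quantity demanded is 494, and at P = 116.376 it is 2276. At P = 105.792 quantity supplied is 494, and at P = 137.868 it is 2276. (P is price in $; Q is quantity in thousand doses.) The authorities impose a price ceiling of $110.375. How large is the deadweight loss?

Demand slope = (116.376 − 159.144)/(2276 − 494) = −0.024, so P = 171 − 0.024Q.
Supply slope = (137.868 − 105.792)/(2276 − 494) = 0.018, so P = 96.9 + 0.018Q.
Competitive equilibrium: 171 − 0.024Q = 96.9 + 0.018Q → Q* = 1764.28571, P* = 128.65714.
At the ceiling P = 110.375, quantity supplied = (110.375 − 96.9)/0.018 = 748.61111.
Willingness to pay at Q' = 748.61111: 171 − 0.024·748.61111 = 153.03333.
ΔQ = 1764.28571 − 748.61111 = 1015.6746; wedge = 153.03333 − 110.375 = 42.65833.
Deadweight loss = ½ × 1015.6746 × 42.65833 = $21663.49 thousand.

$21663.49 thousand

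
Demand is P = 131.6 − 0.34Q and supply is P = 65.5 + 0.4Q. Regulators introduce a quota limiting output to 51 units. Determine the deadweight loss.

Competitive equilibrium: 131.6 − 0.34Q = 65.5 + 0.4Q → Q* = 89.3243, P* = 101.2297.
At Q = 51: demand price = 131.6 − 0.34·51 = 114.26; supply price = 65.5 + 0.4·51 = 85.9.
ΔQ = 89.3243 − 51 = 38.3243; wedge = 114.26 − 85.9 = 28.36.
DWL = ½ × 38.3243 × 28.36 = 543.44.

543.44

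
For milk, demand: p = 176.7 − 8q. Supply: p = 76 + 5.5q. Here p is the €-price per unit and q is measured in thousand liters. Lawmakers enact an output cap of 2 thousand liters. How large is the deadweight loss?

€201.17 thousand

Competitive equilibrium: 176.7 − 8q = 76 + 5.5q → q* = 7.45926, p* = 117.02593.
At q = 2: demand price = 176.7 − 8·2 = 160.7; supply price = 76 + 5.5·2 = 87.
Δq = 7.45926 − 2 = 5.45926; wedge = 160.7 − 87 = 73.7.
Welfare loss = ½ × 5.45926 × 73.7 = €201.17 thousand.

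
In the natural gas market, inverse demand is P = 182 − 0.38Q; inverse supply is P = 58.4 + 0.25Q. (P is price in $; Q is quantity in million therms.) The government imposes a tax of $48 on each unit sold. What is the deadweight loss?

$1828.57 million

Competitive equilibrium: 182 − 0.38Q = 58.4 + 0.25Q → Q* = 196.1905, P* = 107.4476.
With the tax, the buyer price exceeds the seller price by 48: (182 − 0.38Q) − (58.4 + 0.25Q) = 48 → Q' = 120.
ΔQ = 196.1905 − 120 = 76.1905; the wedge equals the tax, 48.
DWL = ½ × 76.1905 × 48 = $1828.57 million.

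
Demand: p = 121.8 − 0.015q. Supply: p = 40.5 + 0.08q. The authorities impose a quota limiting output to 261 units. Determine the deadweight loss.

16804.29

Competitive equilibrium: 121.8 − 0.015q = 40.5 + 0.08q → q* = 855.7895, p* = 108.9632.
At q = 261: demand price = 121.8 − 0.015·261 = 117.885; supply price = 40.5 + 0.08·261 = 61.38.
Δq = 855.7895 − 261 = 594.7895; wedge = 117.885 − 61.38 = 56.505.
Deadweight loss = ½ × 594.7895 × 56.505 = 16804.29.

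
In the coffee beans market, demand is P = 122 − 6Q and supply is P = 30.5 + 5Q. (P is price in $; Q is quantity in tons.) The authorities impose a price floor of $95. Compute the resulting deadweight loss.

$80.18

Competitive equilibrium: 122 − 6Q = 30.5 + 5Q → Q* = 8.3182, P* = 72.0909.
At the floor P = 95, quantity demanded = (122 − 95)/6 = 4.5.
Sellers' marginal cost at Q' = 4.5: 30.5 + 5·4.5 = 53.
ΔQ = 8.3182 − 4.5 = 3.8182; wedge = 95 − 53 = 42.
DWL = ½ × 3.8182 × 42 = $80.18.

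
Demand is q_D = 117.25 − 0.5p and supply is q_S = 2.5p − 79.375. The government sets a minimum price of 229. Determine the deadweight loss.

8015.59

In inverse form: demand p = 234.5 − 2q, supply p = 31.75 + 0.4q.
Competitive equilibrium: 234.5 − 2q = 31.75 + 0.4q → q* = 84.4792, p* = 65.5417.
At the floor p = 229, quantity demanded = (234.5 − 229)/2 = 2.75.
Sellers' marginal cost at q' = 2.75: 31.75 + 0.4·2.75 = 32.85.
Δq = 84.4792 − 2.75 = 81.7292; wedge = 229 − 32.85 = 196.15.
The triangle = ½ × 81.7292 × 196.15 = 8015.59.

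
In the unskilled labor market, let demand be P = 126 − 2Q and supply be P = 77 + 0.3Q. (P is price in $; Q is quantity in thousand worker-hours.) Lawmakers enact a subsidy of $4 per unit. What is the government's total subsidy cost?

Competitive equilibrium: 126 − 2Q = 77 + 0.3Q → Q* = 21.3043, P* = 83.3913.
The subsidy lowers effective supply by 4: P = 73 + 0.3Q.
New quantity: 126 − 2Q = 73 + 0.3Q → Q' = 23.0435.
Total subsidy cost = 4 × 23.0435 = $92.17 thousand.

$92.17 thousand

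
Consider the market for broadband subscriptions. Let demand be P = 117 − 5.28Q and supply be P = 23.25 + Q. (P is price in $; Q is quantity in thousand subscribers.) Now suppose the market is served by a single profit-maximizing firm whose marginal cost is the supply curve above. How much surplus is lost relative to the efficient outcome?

Competitive equilibrium: 117 − 5.28Q = 23.25 + Q → Q* = 14.9283, P* = 38.1783.
Marginal revenue: MR = 117 − 10.56Q. Set MR = MC: 117 − 10.56Q = 23.25 + Q → Q_m = 8.1099.
Price P_m = 117 − 5.28·8.1099 = 74.1797; MC(Q_m) = 23.25 + 1·8.1099 = 31.3599.
Competitive Q* = 14.9283, so ΔQ = 6.8184; wedge = 74.1797 − 31.3599 = 42.8198.
Welfare loss = ½ × 6.8184 × 42.8198 = $145.98 thousand.

$145.98 thousand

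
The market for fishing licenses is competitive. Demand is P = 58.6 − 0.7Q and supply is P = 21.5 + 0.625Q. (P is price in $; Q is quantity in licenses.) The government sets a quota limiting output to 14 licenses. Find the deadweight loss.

$129.85

Competitive equilibrium: 58.6 − 0.7Q = 21.5 + 0.625Q → Q* = 28, P* = 39.
At Q = 14: demand price = 58.6 − 0.7·14 = 48.8; supply price = 21.5 + 0.625·14 = 30.25.
ΔQ = 28 − 14 = 14; wedge = 48.8 − 30.25 = 18.55.
DWL = ½ × 14 × 18.55 = $129.85.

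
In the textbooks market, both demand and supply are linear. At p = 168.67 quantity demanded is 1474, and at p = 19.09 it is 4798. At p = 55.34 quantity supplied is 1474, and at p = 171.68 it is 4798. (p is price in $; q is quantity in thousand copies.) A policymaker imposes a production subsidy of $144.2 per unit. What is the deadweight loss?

$129960.25 thousand

Demand slope = (19.09 − 168.67)/(4798 − 1474) = −0.045, so p = 235 − 0.045q.
Supply slope = (171.68 − 55.34)/(4798 − 1474) = 0.035, so p = 3.75 + 0.035q.
Competitive equilibrium: 235 − 0.045q = 3.75 + 0.035q → q* = 2890.625, p* = 104.9219.
The subsidy lowers effective supply by 144.2: p = 0.035q − 140.45.
New quantity: 235 − 0.045q = 0.035q − 140.45 → q' = 4693.125.
Overproduction Δq = 4693.125 − 2890.625 = 1802.5; wedge = subsidy = 144.2.
Deadweight loss = ½ × 1802.5 × 144.2 = $129960.25 thousand.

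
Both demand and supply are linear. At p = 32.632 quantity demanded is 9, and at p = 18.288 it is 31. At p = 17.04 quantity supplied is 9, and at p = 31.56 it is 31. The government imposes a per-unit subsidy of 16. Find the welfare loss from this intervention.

97.56

Demand slope = (18.288 − 32.632)/(31 − 9) = −0.652, so p = 38.5 − 0.652q.
Supply slope = (31.56 − 17.04)/(31 − 9) = 0.66, so p = 11.1 + 0.66q.
Competitive equilibrium: 38.5 − 0.652q = 11.1 + 0.66q → q* = 20.8841, p* = 24.8835.
The subsidy lowers effective supply by 16: p = 0.66q − 4.9.
New quantity: 38.5 − 0.652q = 0.66q − 4.9 → q' = 33.0793.
Overproduction Δq = 33.0793 − 20.8841 = 12.1952; wedge = subsidy = 16.
Deadweight loss = ½ × 12.1952 × 16 = 97.56.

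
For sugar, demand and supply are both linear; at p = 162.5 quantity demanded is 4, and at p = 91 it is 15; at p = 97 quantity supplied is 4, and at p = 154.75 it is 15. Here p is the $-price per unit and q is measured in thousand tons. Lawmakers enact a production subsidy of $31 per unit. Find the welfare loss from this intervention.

$40.89 thousand

Demand slope = (91 − 162.5)/(15 − 4) = −6.5, so p = 188.5 − 6.5q.
Supply slope = (154.75 − 97)/(15 − 4) = 5.25, so p = 76 + 5.25q.
Competitive equilibrium: 188.5 − 6.5q = 76 + 5.25q → q* = 9.5745, p* = 126.266.
The subsidy lowers effective supply by 31: p = 45 + 5.25q.
New quantity: 188.5 − 6.5q = 45 + 5.25q → q' = 12.2128.
Overproduction Δq = 12.2128 − 9.5745 = 2.6383; wedge = subsidy = 31.
Deadweight loss = ½ × 2.6383 × 31 = $40.89 thousand.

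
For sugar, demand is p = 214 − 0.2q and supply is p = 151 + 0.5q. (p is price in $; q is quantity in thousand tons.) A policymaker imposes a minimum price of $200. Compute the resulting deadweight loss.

Competitive equilibrium: 214 − 0.2q = 151 + 0.5q → q* = 90, p* = 196.
At the floor p = 200, quantity demanded = (214 − 200)/0.2 = 70.
Sellers' marginal cost at q' = 70: 151 + 0.5·70 = 186.
Δq = 90 − 70 = 20; wedge = 200 − 186 = 14.
Welfare loss = ½ × 20 × 14 = $140 thousand.

$140 thousand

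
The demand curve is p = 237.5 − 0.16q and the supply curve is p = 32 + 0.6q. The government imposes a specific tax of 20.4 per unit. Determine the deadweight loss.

273.79

Competitive equilibrium: 237.5 − 0.16q = 32 + 0.6q → q* = 270.3947, p* = 194.2368.
With the tax, the buyer price exceeds the seller price by 20.4: (237.5 − 0.16q) − (32 + 0.6q) = 20.4 → q' = 243.5526.
Δq = 270.3947 − 243.5526 = 26.8421; the wedge equals the tax, 20.4.
DWL = ½ × 26.8421 × 20.4 = 273.79.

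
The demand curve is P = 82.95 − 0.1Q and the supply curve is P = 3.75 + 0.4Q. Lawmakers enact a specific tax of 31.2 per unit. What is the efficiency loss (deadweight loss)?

Competitive equilibrium: 82.95 − 0.1Q = 3.75 + 0.4Q → Q* = 158.4, P* = 67.11.
With the tax, the buyer price exceeds the seller price by 31.2: (82.95 − 0.1Q) − (3.75 + 0.4Q) = 31.2 → Q' = 96.
ΔQ = 158.4 − 96 = 62.4; the wedge equals the tax, 31.2.
The triangle = ½ × 62.4 × 31.2 = 973.44.

973.44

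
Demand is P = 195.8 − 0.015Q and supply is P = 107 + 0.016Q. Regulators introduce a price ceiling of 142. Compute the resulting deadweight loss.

Competitive equilibrium: 195.8 − 0.015Q = 107 + 0.016Q → Q* = 2864.5161, P* = 152.8323.
At the ceiling P = 142, quantity supplied = (142 − 107)/0.016 = 2187.5.
Willingness to pay at Q' = 2187.5: 195.8 − 0.015·2187.5 = 162.9875.
ΔQ = 2864.5161 − 2187.5 = 677.0161; wedge = 162.9875 − 142 = 20.9875.
The triangle = ½ × 677.0161 × 20.9875 = 7104.44.

7104.44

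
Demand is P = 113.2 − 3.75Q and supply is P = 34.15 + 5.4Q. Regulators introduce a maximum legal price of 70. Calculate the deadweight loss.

18.31

Competitive equilibrium: 113.2 − 3.75Q = 34.15 + 5.4Q → Q* = 8.6393, P* = 80.8025.
At the ceiling P = 70, quantity supplied = (70 − 34.15)/5.4 = 6.6389.
Willingness to pay at Q' = 6.6389: 113.2 − 3.75·6.6389 = 88.3041.
ΔQ = 8.6393 − 6.6389 = 2.0004; wedge = 88.3041 − 70 = 18.3041.
Welfare loss = ½ × 2.0004 × 18.3041 = 18.31.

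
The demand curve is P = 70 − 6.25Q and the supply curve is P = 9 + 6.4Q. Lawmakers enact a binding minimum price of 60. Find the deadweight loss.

Competitive equilibrium: 70 − 6.25Q = 9 + 6.4Q → Q* = 4.8221, P* = 39.8617.
At the floor P = 60, quantity demanded = (70 − 60)/6.25 = 1.6.
Sellers' marginal cost at Q' = 1.6: 9 + 6.4·1.6 = 19.24.
ΔQ = 4.8221 − 1.6 = 3.2221; wedge = 60 − 19.24 = 40.76.
DWL = ½ × 3.2221 × 40.76 = 65.67.

65.67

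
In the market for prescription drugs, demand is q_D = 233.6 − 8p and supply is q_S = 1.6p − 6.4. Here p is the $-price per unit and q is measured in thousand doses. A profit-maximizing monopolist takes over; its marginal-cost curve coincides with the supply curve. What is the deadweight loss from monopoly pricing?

In inverse form: demand p = 29.2 − 0.125q, supply p = 4 + 0.625q.
Competitive equilibrium: 29.2 − 0.125q = 4 + 0.625q → q* = 33.6, p* = 25.
Marginal revenue: MR = 29.2 − 0.25q. Set MR = MC: 29.2 − 0.25q = 4 + 0.625q → q_m = 28.8.
Price p_m = 29.2 − 0.125·28.8 = 25.6; MC(q_m) = 4 + 0.625·28.8 = 22.
Competitive q* = 33.6, so Δq = 4.8; wedge = 25.6 − 22 = 3.6.
Welfare loss = ½ × 4.8 × 3.6 = $8.64 thousand.

$8.64 thousand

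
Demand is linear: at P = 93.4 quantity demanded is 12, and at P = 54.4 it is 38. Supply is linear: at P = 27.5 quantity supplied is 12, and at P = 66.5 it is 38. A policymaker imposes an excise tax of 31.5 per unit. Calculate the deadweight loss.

165.375

Demand slope = (54.4 − 93.4)/(38 − 12) = −1.5, so P = 111.4 − 1.5Q.
Supply slope = (66.5 − 27.5)/(38 − 12) = 1.5, so P = 9.5 + 1.5Q.
Competitive equilibrium: 111.4 − 1.5Q = 9.5 + 1.5Q → Q* = 33.9667, P* = 60.45.
With the tax, the buyer price exceeds the seller price by 31.5: (111.4 − 1.5Q) − (9.5 + 1.5Q) = 31.5 → Q' = 23.4667.
ΔQ = 33.9667 − 23.4667 = 10.5; the wedge equals the tax, 31.5.
DWL = ½ × 10.5 × 31.5 = 165.375.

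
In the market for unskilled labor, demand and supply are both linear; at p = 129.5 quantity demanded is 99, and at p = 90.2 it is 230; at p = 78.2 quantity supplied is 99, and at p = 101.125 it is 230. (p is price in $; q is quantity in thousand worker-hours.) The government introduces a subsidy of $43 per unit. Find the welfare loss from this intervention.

$1946.32 thousand

Demand slope = (90.2 − 129.5)/(230 − 99) = −0.3, so p = 159.2 − 0.3q.
Supply slope = (101.125 − 78.2)/(230 − 99) = 0.175, so p = 60.875 + 0.175q.
Competitive equilibrium: 159.2 − 0.3q = 60.875 + 0.175q → q* = 207, p* = 97.1.
The subsidy lowers effective supply by 43: p = 17.875 + 0.175q.
New quantity: 159.2 − 0.3q = 17.875 + 0.175q → q' = 297.5263.
Overproduction Δq = 297.5263 − 207 = 90.5263; wedge = subsidy = 43.
Deadweight loss = ½ × 90.5263 × 43 = $1946.32 thousand.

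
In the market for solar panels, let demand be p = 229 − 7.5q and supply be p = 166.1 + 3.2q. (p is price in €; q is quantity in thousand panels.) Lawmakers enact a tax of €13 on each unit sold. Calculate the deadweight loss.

€7.90 thousand

Competitive equilibrium: 229 − 7.5q = 166.1 + 3.2q → q* = 5.8785, p* = 184.9112.
With the tax, the buyer price exceeds the seller price by 13: (229 − 7.5q) − (166.1 + 3.2q) = 13 → q' = 4.6636.
Δq = 5.8785 − 4.6636 = 1.2149; the wedge equals the tax, 13.
Welfare loss = ½ × 1.2149 × 13 = €7.90 thousand.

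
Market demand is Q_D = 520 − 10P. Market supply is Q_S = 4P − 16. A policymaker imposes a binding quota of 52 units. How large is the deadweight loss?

1268.63

In inverse form: demand P = 52 − 0.1Q, supply P = 4 + 0.25Q.
Competitive equilibrium: 52 − 0.1Q = 4 + 0.25Q → Q* = 137.1429, P* = 38.2857.
At Q = 52: demand price = 52 − 0.1·52 = 46.8; supply price = 4 + 0.25·52 = 17.
ΔQ = 137.1429 − 52 = 85.1429; wedge = 46.8 − 17 = 29.8.
Deadweight loss = ½ × 85.1429 × 29.8 = 1268.63.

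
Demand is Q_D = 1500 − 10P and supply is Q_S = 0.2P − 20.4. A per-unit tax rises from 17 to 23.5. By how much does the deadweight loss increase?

In inverse form: demand P = 150 − 0.1Q, supply P = 102 + 5Q.
Competitive equilibrium: 150 − 0.1Q = 102 + 5Q → Q* = 9.4118, P* = 149.0588.
For a per-unit tax t: ΔQ = t/5.1, so DWL = ½·t·(t/5.1) = t²/10.2.
At t = 17: DWL = 28.333. At t = 23.5: DWL = 54.142.
Increase = 54.142 − 28.333 = 25.81.

25.81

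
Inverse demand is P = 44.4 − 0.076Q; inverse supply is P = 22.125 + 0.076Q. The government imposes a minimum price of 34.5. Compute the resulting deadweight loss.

Competitive equilibrium: 44.4 − 0.076Q = 22.125 + 0.076Q → Q* = 146.5461, P* = 33.2625.
At the floor P = 34.5, quantity demanded = (44.4 − 34.5)/0.076 = 130.2632.
Sellers' marginal cost at Q' = 130.2632: 22.125 + 0.076·130.2632 = 32.025.
ΔQ = 146.5461 − 130.2632 = 16.2829; wedge = 34.5 − 32.025 = 2.475.
Welfare loss = ½ × 16.2829 × 2.475 = 20.15.

20.15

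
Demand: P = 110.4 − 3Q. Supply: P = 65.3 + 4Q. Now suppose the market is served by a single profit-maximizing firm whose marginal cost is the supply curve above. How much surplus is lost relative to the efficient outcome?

Competitive equilibrium: 110.4 − 3Q = 65.3 + 4Q → Q* = 6.4429, P* = 91.0714.
Marginal revenue: MR = 110.4 − 6Q. Set MR = MC: 110.4 − 6Q = 65.3 + 4Q → Q_m = 4.51.
Price P_m = 110.4 − 3·4.51 = 96.87; MC(Q_m) = 65.3 + 4·4.51 = 83.34.
Competitive Q* = 6.4429, so ΔQ = 1.9329; wedge = 96.87 − 83.34 = 13.53.
Deadweight loss = ½ × 1.9329 × 13.53 = 13.08.

13.08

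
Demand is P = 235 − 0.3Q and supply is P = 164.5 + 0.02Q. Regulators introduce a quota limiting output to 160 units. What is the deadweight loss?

Competitive equilibrium: 235 − 0.3Q = 164.5 + 0.02Q → Q* = 220.3125, P* = 168.9063.
At Q = 160: demand price = 235 − 0.3·160 = 187; supply price = 164.5 + 0.02·160 = 167.7.
ΔQ = 220.3125 − 160 = 60.3125; wedge = 187 − 167.7 = 19.3.
Deadweight loss = ½ × 60.3125 × 19.3 = 582.02.

582.02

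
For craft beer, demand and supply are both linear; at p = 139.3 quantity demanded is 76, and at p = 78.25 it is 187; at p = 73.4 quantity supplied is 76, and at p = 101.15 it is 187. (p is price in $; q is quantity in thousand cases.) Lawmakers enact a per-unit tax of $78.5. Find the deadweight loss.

Demand slope = (78.25 − 139.3)/(187 − 76) = −0.55, so p = 181.1 − 0.55q.
Supply slope = (101.15 − 73.4)/(187 − 76) = 0.25, so p = 54.4 + 0.25q.
Competitive equilibrium: 181.1 − 0.55q = 54.4 + 0.25q → q* = 158.375, p* = 93.9938.
With the tax, the buyer price exceeds the seller price by 78.5: (181.1 − 0.55q) − (54.4 + 0.25q) = 78.5 → q' = 60.25.
Δq = 158.375 − 60.25 = 98.125; the wedge equals the tax, 78.5.
Welfare loss = ½ × 98.125 × 78.5 = $3851.41 thousand.

$3851.41 thousand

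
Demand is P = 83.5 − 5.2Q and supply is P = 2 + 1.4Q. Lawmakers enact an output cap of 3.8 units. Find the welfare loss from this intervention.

Competitive equilibrium: 83.5 − 5.2Q = 2 + 1.4Q → Q* = 12.3485, P* = 19.2879.
At Q = 3.8: demand price = 83.5 − 5.2·3.8 = 63.74; supply price = 2 + 1.4·3.8 = 7.32.
ΔQ = 12.3485 − 3.8 = 8.5485; wedge = 63.74 − 7.32 = 56.42.
Welfare loss = ½ × 8.5485 × 56.42 = 241.15.

241.15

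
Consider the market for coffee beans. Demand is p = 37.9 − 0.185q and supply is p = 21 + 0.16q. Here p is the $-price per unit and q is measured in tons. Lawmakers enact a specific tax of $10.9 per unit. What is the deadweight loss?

$172.19

Competitive equilibrium: 37.9 − 0.185q = 21 + 0.16q → q* = 48.9855, p* = 28.8377.
With the tax, the buyer price exceeds the seller price by 10.9: (37.9 − 0.185q) − (21 + 0.16q) = 10.9 → q' = 17.3913.
Δq = 48.9855 − 17.3913 = 31.5942; the wedge equals the tax, 10.9.
Welfare loss = ½ × 31.5942 × 10.9 = $172.19.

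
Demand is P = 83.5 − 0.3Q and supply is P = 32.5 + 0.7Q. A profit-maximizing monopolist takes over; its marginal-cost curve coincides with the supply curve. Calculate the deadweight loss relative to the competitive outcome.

69.26

Competitive equilibrium: 83.5 − 0.3Q = 32.5 + 0.7Q → Q* = 51, P* = 68.2.
Marginal revenue: MR = 83.5 − 0.6Q. Set MR = MC: 83.5 − 0.6Q = 32.5 + 0.7Q → Q_m = 39.2308.
Price P_m = 83.5 − 0.3·39.2308 = 71.7308; MC(Q_m) = 32.5 + 0.7·39.2308 = 59.9616.
Competitive Q* = 51, so ΔQ = 11.7692; wedge = 71.7308 − 59.9616 = 11.7692.
Deadweight loss = ½ × 11.7692 × 11.7692 = 69.26.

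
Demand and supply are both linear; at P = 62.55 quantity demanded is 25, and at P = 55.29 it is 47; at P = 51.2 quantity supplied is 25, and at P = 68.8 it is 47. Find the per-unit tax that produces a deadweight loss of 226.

22.6

Demand slope = (55.29 − 62.55)/(47 − 25) = −0.33, so P = 70.8 − 0.33Q.
Supply slope = (68.8 − 51.2)/(47 − 25) = 0.8, so P = 31.2 + 0.8Q.
Competitive equilibrium: 70.8 − 0.33Q = 31.2 + 0.8Q → Q* = 35.0442, P* = 59.2354.
A tax t gives ΔQ = t/1.13 and wedge t, so DWL = t²/2.26.
t²/2.26 = 226 → t² = 510.76 → t = 22.6.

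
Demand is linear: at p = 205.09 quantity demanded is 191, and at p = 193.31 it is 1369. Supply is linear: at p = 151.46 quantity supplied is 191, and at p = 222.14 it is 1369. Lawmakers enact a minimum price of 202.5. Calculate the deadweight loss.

9001.79

Demand slope = (193.31 − 205.09)/(1369 − 191) = −0.01, so p = 207 − 0.01q.
Supply slope = (222.14 − 151.46)/(1369 − 191) = 0.06, so p = 140 + 0.06q.
Competitive equilibrium: 207 − 0.01q = 140 + 0.06q → q* = 957.1429, p* = 197.4286.
At the floor p = 202.5, quantity demanded = (207 − 202.5)/0.01 = 450.
Sellers' marginal cost at q' = 450: 140 + 0.06·450 = 167.
Δq = 957.1429 − 450 = 507.1429; wedge = 202.5 − 167 = 35.5.
The triangle = ½ × 507.1429 × 35.5 = 9001.79.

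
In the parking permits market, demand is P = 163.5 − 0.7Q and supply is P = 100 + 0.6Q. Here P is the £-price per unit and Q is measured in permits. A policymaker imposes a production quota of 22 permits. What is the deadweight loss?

£468.47

Competitive equilibrium: 163.5 − 0.7Q = 100 + 0.6Q → Q* = 48.8462, P* = 129.3077.
At Q = 22: demand price = 163.5 − 0.7·22 = 148.1; supply price = 100 + 0.6·22 = 113.2.
ΔQ = 48.8462 − 22 = 26.8462; wedge = 148.1 − 113.2 = 34.9.
Deadweight loss = ½ × 26.8462 × 34.9 = £468.47.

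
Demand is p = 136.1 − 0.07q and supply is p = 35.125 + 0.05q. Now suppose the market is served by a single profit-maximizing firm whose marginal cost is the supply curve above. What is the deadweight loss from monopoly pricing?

Competitive equilibrium: 136.1 − 0.07q = 35.125 + 0.05q → q* = 841.45833, p* = 77.19792.
Marginal revenue: MR = 136.1 − 0.14q. Set MR = MC: 136.1 − 0.14q = 35.125 + 0.05q → q_m = 531.44737.
Price p_m = 136.1 − 0.07·531.44737 = 98.89868; MC(q_m) = 35.125 + 0.05·531.44737 = 61.69737.
Competitive q* = 841.45833, so Δq = 310.01096; wedge = 98.89868 − 61.69737 = 37.20131.
The triangle = ½ × 310.01096 × 37.20131 = 5766.41.

5766.41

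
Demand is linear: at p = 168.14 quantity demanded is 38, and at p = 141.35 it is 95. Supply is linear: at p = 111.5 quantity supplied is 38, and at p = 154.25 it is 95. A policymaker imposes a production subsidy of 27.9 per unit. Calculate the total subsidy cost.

Demand slope = (141.35 − 168.14)/(95 − 38) = −0.47, so p = 186 − 0.47q.
Supply slope = (154.25 − 111.5)/(95 − 38) = 0.75, so p = 83 + 0.75q.
Competitive equilibrium: 186 − 0.47q = 83 + 0.75q → q* = 84.4262, p* = 146.3197.
The subsidy lowers effective supply by 27.9: p = 55.1 + 0.75q.
New quantity: 186 − 0.47q = 55.1 + 0.75q → q' = 107.2951.
Total subsidy cost = 27.9 × 107.2951 = 2993.53.

2993.53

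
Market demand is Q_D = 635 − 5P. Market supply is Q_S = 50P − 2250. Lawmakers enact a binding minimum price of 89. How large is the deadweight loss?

In inverse form: demand P = 127 − 0.2Q, supply P = 45 + 0.02Q.
Competitive equilibrium: 127 − 0.2Q = 45 + 0.02Q → Q* = 372.7273, P* = 52.4545.
At the floor P = 89, quantity demanded = (127 − 89)/0.2 = 190.
Sellers' marginal cost at Q' = 190: 45 + 0.02·190 = 48.8.
ΔQ = 372.7273 − 190 = 182.7273; wedge = 89 − 48.8 = 40.2.
The triangle = ½ × 182.7273 × 40.2 = 3672.82.

3672.82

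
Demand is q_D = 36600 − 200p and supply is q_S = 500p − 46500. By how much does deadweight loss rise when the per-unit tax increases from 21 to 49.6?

In inverse form: demand p = 183 − 0.005q, supply p = 93 + 0.002q.
Competitive equilibrium: 183 − 0.005q = 93 + 0.002q → q* = 12857.1429, p* = 118.7143.
For a per-unit tax t: Δq = t/0.007, so DWL = ½·t·(t/0.007) = t²/0.014.
At t = 21: DWL = 31500. At t = 49.6: DWL = 175725.714.
Increase = 175725.714 − 31500 = 144225.71.

144225.71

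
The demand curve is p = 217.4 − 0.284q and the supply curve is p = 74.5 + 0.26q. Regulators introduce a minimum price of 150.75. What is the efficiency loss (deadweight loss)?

Competitive equilibrium: 217.4 − 0.284q = 74.5 + 0.26q → q* = 262.6838, p* = 142.7978.
At the floor p = 150.75, quantity demanded = (217.4 − 150.75)/0.284 = 234.6831.
Sellers' marginal cost at q' = 234.6831: 74.5 + 0.26·234.6831 = 135.5176.
Δq = 262.6838 − 234.6831 = 28.0007; wedge = 150.75 − 135.5176 = 15.2324.
Deadweight loss = ½ × 28.0007 × 15.2324 = 213.26.

213.26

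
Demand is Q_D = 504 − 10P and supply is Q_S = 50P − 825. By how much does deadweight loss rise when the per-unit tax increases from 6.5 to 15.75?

857.55

In inverse form: demand P = 50.4 − 0.1Q, supply P = 16.5 + 0.02Q.
Competitive equilibrium: 50.4 − 0.1Q = 16.5 + 0.02Q → Q* = 282.5, P* = 22.15.
For a per-unit tax t: ΔQ = t/0.12, so DWL = ½·t·(t/0.12) = t²/0.24.
At t = 6.5: DWL = 176.042. At t = 15.75: DWL = 1033.594.
Increase = 1033.594 − 176.042 = 857.55.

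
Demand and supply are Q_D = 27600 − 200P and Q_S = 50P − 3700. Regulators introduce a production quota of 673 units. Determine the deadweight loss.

44509.61

In inverse form: demand P = 138 − 0.005Q, supply P = 74 + 0.02Q.
Competitive equilibrium: 138 − 0.005Q = 74 + 0.02Q → Q* = 2560, P* = 125.2.
At Q = 673: demand price = 138 − 0.005·673 = 134.635; supply price = 74 + 0.02·673 = 87.46.
ΔQ = 2560 − 673 = 1887; wedge = 134.635 − 87.46 = 47.175.
DWL = ½ × 1887 × 47.175 = 44509.61.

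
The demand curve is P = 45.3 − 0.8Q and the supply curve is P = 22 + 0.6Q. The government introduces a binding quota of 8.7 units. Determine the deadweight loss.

44.16

Competitive equilibrium: 45.3 − 0.8Q = 22 + 0.6Q → Q* = 16.6429, P* = 31.9857.
At Q = 8.7: demand price = 45.3 − 0.8·8.7 = 38.34; supply price = 22 + 0.6·8.7 = 27.22.
ΔQ = 16.6429 − 8.7 = 7.9429; wedge = 38.34 − 27.22 = 11.12.
Deadweight loss = ½ × 7.9429 × 11.12 = 44.16.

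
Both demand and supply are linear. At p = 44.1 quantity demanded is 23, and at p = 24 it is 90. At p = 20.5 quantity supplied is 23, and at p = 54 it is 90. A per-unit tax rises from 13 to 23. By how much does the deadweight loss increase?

225

Demand slope = (24 − 44.1)/(90 − 23) = −0.3, so p = 51 − 0.3q.
Supply slope = (54 − 20.5)/(90 − 23) = 0.5, so p = 9 + 0.5q.
Competitive equilibrium: 51 − 0.3q = 9 + 0.5q → q* = 52.5, p* = 35.25.
For a per-unit tax t: Δq = t/0.8, so DWL = ½·t·(t/0.8) = t²/1.6.
At t = 13: DWL = 105.625. At t = 23: DWL = 330.625.
Increase = 330.625 − 105.625 = 225.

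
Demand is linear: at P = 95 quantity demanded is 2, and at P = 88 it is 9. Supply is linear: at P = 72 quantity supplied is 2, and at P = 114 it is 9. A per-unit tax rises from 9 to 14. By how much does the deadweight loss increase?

Demand slope = (88 − 95)/(9 − 2) = −1, so P = 97 − Q.
Supply slope = (114 − 72)/(9 − 2) = 6, so P = 60 + 6Q.
Competitive equilibrium: 97 − Q = 60 + 6Q → Q* = 5.2857, P* = 91.7143.
For a per-unit tax t: ΔQ = t/7, so DWL = ½·t·(t/7) = t²/14.
At t = 9: DWL = 5.786. At t = 14: DWL = 14.
Increase = 14 − 5.786 = 8.21.

8.21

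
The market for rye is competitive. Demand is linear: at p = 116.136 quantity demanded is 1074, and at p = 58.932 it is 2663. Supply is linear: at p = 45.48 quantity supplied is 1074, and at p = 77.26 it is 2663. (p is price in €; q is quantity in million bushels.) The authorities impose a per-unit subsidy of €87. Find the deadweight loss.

€67580.36 million

Demand slope = (58.932 − 116.136)/(2663 − 1074) = −0.036, so p = 154.8 − 0.036q.
Supply slope = (77.26 − 45.48)/(2663 − 1074) = 0.02, so p = 24 + 0.02q.
Competitive equilibrium: 154.8 − 0.036q = 24 + 0.02q → q* = 2335.7143, p* = 70.7143.
The subsidy lowers effective supply by 87: p = 0.02q − 63.
New quantity: 154.8 − 0.036q = 0.02q − 63 → q' = 3889.2857.
Overproduction Δq = 3889.2857 − 2335.7143 = 1553.5714; wedge = subsidy = 87.
DWL = ½ × 1553.5714 × 87 = €67580.36 million.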